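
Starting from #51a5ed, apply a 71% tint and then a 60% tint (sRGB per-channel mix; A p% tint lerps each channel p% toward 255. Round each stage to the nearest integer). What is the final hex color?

#ebf5fd

#51a5ed is rgb(81, 165, 237).
Lerp each channel 71% toward 255:
  R: 81 + 0.71×(255−81) = 81 + 123.54 = 204.54 → 205
  G: 165 + 0.71×(255−165) = 165 + 63.9 = 228.9 → 229
  B: 237 + 0.71×(255−237) = 237 + 12.78 = 249.78 → 250
After the tint: rgb(205, 229, 250) = #cde5fa.
Per channel, c → c + 0.6(255 − c):
  R: 205 + 0.6×(255−205) = 205 + 30 = 235 → 235
  G: 229 + 0.6×(255−229) = 229 + 15.6 = 244.6 → 245
  B: 250 + 3 = 253 → 253
rgb(235, 245, 253) = #ebf5fd.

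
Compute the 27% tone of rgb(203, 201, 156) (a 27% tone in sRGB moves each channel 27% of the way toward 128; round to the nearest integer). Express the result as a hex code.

A 27% tone moves each channel 27% toward 128:
  R: 203 + 0.27×(128−203) = 203 − 20.25 = 182.75 → 183
  G: 201 + 0.27×(128−201) = 201 − 19.71 = 181.29 → 181
  B: 156 − 7.56 = 148.44 → 148
rgb(183, 181, 148) = #b7b594.

#b7b594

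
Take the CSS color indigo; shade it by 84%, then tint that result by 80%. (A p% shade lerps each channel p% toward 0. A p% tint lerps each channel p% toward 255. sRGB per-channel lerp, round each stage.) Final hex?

CSS indigo is rgb(75, 0, 130).
Per channel, c → c + 0.84(0 − c):
  R: 75 + 0.84×(0−75) = 75 − 63 = 12 → 12
  G: 0 + 0 = 0 → 0
  B: 130 + 0.84×(0−130) = 130 − 109.2 = 20.8 → 21
After the shade: rgb(12, 0, 21) = #0c0015.
Per channel, c → c + 0.8(255 − c):
  R: 12 + 194.4 = 206.4 → 206
  G: 0 + 0.8×(255−0) = 0 + 204 = 204 → 204
  B: 21 + 0.8×(255−21) = 21 + 187.2 = 208.2 → 208
rgb(206, 204, 208) = #ceccd0.

#ceccd0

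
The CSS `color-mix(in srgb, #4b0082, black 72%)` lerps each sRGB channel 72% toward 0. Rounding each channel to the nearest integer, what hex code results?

#4b0082 is rgb(75, 0, 130).
Lerp each channel 72% toward 0:
  R: 75 − 54 = 21 → 21
  G: 0 + 0 = 0 → 0
  B: 130 − 93.6 = 36.4 → 36
rgb(21, 0, 36) = #150024.

#150024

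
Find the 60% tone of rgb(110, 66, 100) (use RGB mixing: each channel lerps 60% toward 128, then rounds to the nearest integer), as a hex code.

Lerp each channel 60% toward 128:
  R: 110 + 0.6×(128−110) = 110 + 10.8 = 120.8 → 121
  G: 66 + 37.2 = 103.2 → 103
  B: 100 + 0.6×(128−100) = 100 + 16.8 = 116.8 → 117
rgb(121, 103, 117) = #796775.

#796775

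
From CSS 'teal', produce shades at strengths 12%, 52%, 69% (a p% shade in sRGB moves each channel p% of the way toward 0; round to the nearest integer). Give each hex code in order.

#007171, #003D3D, #002828

CSS teal is rgb(0, 128, 128).
12%: (0→0, 128 − 15.36 = 112.64→113, 128 − 15.36 = 112.64→113) → #007171
52%: (0→0, 128 − 66.56 = 61.44→61, 128 − 66.56 = 61.44→61) → #003D3D
69%: (0→0, 128 − 88.32 = 39.68→40, 128 − 88.32 = 39.68→40) → #002828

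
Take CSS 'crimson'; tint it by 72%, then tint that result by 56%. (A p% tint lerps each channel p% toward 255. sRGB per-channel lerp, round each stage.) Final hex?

#FBE2E7

CSS crimson is rgb(220, 20, 60).
Lerp each channel 72% toward 255:
  R: 220 + 0.72×(255−220) = 220 + 25.2 = 245.2 → 245
  G: 20 + 0.72×(255−20) = 20 + 169.2 = 189.2 → 189
  B: 60 + 140.4 = 200.4 → 200
After the tint: rgb(245, 189, 200) = #F5BDC8.
A 56% tint moves each channel 56% toward 255:
  R: 245 + 5.6 = 250.6 → 251
  G: 189 + 36.96 = 225.96 → 226
  B: 200 + 0.56×(255−200) = 200 + 30.8 = 230.8 → 231
rgb(251, 226, 231) = #FBE2E7.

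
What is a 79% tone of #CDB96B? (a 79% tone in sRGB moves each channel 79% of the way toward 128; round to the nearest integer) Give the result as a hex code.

#CDB96B is rgb(205, 185, 107).
Per channel, c → c + 0.79(128 − c):
  R: 205 + 0.79×(128−205) = 205 − 60.83 = 144.17 → 144
  G: 185 + 0.79×(128−185) = 185 − 45.03 = 139.97 → 140
  B: 107 + 0.79×(128−107) = 107 + 16.59 = 123.59 → 124
rgb(144, 140, 124) = #908C7C.

#908C7C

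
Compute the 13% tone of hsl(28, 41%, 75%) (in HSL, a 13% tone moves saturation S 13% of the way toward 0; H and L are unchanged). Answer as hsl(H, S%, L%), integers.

hsl(28, 36%, 75%)

S moves 13% from 41 toward 0: 41 − 5.33 = 35.67 → 36.
H and L are unchanged.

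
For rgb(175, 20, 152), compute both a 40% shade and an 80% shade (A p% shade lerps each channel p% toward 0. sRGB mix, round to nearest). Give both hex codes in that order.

40% shade:
  R: 175 + 0.4×(0−175) = 175 − 70 = 105 → 105
  G: 20 − 8 = 12 → 12
  B: 152 + 0.4×(0−152) = 152 − 60.8 = 91.2 → 91
  → #690C5B
80% shade:
  R: 175 + 0.8×(0−175) = 175 − 140 = 35 → 35
  G: 20 − 16 = 4 → 4
  B: 152 − 121.6 = 30.4 → 30
  → #23041E

#690C5B, #23041E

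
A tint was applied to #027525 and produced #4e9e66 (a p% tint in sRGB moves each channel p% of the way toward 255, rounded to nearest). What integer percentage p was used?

30%

#027525 is rgb(2, 117, 37); #4e9e66 is rgb(78, 158, 102).
On the R channel (widest range): 78 ≈ 2 + (p/100)(255 − 2), so p ≈ 100×(78 − 2)/(255 − 2) = 7600/253 = 30.04.
p = 30 reproduces all three channels after rounding.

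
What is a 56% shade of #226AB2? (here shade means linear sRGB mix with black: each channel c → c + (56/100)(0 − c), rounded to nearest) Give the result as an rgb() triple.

#226AB2 is rgb(34, 106, 178).
Per channel, c → c + 0.56(0 − c):
  R: 34 − 19.04 = 14.96 → 15
  G: 106 + 0.56×(0−106) = 106 − 59.36 = 46.64 → 47
  B: 178 + 0.56×(0−178) = 178 − 99.68 = 78.32 → 78

rgb(15, 47, 78)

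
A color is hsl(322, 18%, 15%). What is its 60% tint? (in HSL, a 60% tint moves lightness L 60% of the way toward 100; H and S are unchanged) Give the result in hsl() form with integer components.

hsl(322, 18%, 66%)

L moves 60% from 15 toward 100: 15 + 51 = 66 → 66.
H and S are unchanged.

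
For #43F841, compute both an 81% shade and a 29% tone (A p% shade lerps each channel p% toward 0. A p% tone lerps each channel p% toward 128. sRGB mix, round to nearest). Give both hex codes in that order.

#0D2F0C, #55D553

#43F841 is rgb(67, 248, 65).
81% shade:
  R: 67 + 0.81×(0−67) = 67 − 54.27 = 12.73 → 13
  G: 248 − 200.88 = 47.12 → 47
  B: 65 − 52.65 = 12.35 → 12
  → #0D2F0C
29% tone:
  R: 67 + 0.29×(128−67) = 67 + 17.69 = 84.69 → 85
  G: 248 − 34.8 = 213.2 → 213
  B: 65 + 0.29×(128−65) = 65 + 18.27 = 83.27 → 83
  → #55D553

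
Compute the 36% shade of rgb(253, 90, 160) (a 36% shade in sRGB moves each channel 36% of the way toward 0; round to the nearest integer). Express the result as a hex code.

#A23A66

A 36% shade moves each channel 36% toward 0:
  R: 253 − 91.08 = 161.92 → 162
  G: 90 − 32.4 = 57.6 → 58
  B: 160 − 57.6 = 102.4 → 102
rgb(162, 58, 102) = #A23A66.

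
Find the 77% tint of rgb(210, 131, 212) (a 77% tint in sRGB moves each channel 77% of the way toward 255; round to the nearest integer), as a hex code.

Per channel, c → c + 0.77(255 − c):
  R: 210 + 34.65 = 244.65 → 245
  G: 131 + 0.77×(255−131) = 131 + 95.48 = 226.48 → 226
  B: 212 + 33.11 = 245.11 → 245
rgb(245, 226, 245) = #f5e2f5.

#f5e2f5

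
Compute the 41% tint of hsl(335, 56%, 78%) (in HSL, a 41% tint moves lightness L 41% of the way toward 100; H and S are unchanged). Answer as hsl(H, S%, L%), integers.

hsl(335, 56%, 87%)

L moves 41% from 78 toward 100: 78 + 9.02 = 87.02 → 87.
H and S are unchanged.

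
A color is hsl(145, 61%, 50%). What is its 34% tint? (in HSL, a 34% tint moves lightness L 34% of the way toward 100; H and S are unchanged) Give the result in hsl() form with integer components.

L moves 34% from 50 toward 100: 50 + 17 = 67 → 67.
H and S are unchanged.

hsl(145, 61%, 67%)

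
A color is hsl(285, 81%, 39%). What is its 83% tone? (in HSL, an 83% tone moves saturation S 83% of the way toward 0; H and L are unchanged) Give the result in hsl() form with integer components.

hsl(285, 14%, 39%)

S moves 83% from 81 toward 0: 81 − 67.23 = 13.77 → 14.
H and L are unchanged.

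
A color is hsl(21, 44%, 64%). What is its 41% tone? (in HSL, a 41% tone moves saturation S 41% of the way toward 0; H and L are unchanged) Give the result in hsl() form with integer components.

hsl(21, 26%, 64%)

S moves 41% from 44 toward 0: 44 − 18.04 = 25.96 → 26.
H and L are unchanged.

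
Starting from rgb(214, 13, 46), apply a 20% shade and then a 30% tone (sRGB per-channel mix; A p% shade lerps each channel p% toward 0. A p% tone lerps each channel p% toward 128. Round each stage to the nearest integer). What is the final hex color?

Lerp each channel 20% toward 0:
  R: 214 + 0.2×(0−214) = 214 − 42.8 = 171.2 → 171
  G: 13 − 2.6 = 10.4 → 10
  B: 46 − 9.2 = 36.8 → 37
After the shade: rgb(171, 10, 37) = #AB0A25.
Per channel, c → c + 0.3(128 − c):
  R: 171 − 12.9 = 158.1 → 158
  G: 10 + 0.3×(128−10) = 10 + 35.4 = 45.4 → 45
  B: 37 + 0.3×(128−37) = 37 + 27.3 = 64.3 → 64
rgb(158, 45, 64) = #9E2D40.

#9E2D40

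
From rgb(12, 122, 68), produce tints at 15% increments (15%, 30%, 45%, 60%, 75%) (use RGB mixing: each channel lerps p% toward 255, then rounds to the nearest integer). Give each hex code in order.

#308E60, #55A27C, #79B698, #9ECAB4, #C2DED0

15%: (12 + 36.45 = 48.45→48, 122 + 19.95 = 141.95→142, 68 + 28.05 = 96.05→96) → #308E60
30%: (12 + 72.9 = 84.9→85, 122 + 39.9 = 161.9→162, 68 + 56.1 = 124.1→124) → #55A27C
45%: (12 + 109.35 = 121.35→121, 122 + 59.85 = 181.85→182, 68 + 84.15 = 152.15→152) → #79B698
60%: (12 + 145.8 = 157.8→158, 122 + 79.8 = 201.8→202, 68 + 112.2 = 180.2→180) → #9ECAB4
75%: (12 + 182.25 = 194.25→194, 122 + 99.75 = 221.75→222, 68 + 140.25 = 208.25→208) → #C2DED0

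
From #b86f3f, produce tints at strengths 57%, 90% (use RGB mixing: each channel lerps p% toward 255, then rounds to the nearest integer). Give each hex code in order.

#b86f3f is rgb(184, 111, 63).
57%: (184 + 40.47 = 224.47→224, 111 + 82.08 = 193.08→193, 63 + 109.44 = 172.44→172) → #e0c1ac
90%: (184 + 63.9 = 247.9→248, 111 + 129.6 = 240.6→241, 63 + 172.8 = 235.8→236) → #f8f1ec

#e0c1ac, #f8f1ec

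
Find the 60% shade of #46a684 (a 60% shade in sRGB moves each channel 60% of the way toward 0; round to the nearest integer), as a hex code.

#1c4235

#46a684 is rgb(70, 166, 132).
Per channel, c → c + 0.6(0 − c):
  R: 70 − 42 = 28 → 28
  G: 166 − 99.6 = 66.4 → 66
  B: 132 − 79.2 = 52.8 → 53
rgb(28, 66, 53) = #1c4235.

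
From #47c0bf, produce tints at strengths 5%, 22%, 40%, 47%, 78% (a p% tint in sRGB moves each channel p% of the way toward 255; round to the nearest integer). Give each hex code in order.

#47c0bf is rgb(71, 192, 191).
5%: (71 + 9.2 = 80.2→80, 192 + 3.15 = 195.15→195, 191 + 3.2 = 194.2→194) → #50c3c2
22%: (71 + 40.48 = 111.48→111, 192 + 13.86 = 205.86→206, 191 + 14.08 = 205.08→205) → #6fcecd
40%: (71 + 73.6 = 144.6→145, 192 + 25.2 = 217.2→217, 191 + 25.6 = 216.6→217) → #91d9d9
47%: (71 + 86.48 = 157.48→157, 192 + 29.61 = 221.61→222, 191 + 30.08 = 221.08→221) → #9ddedd
78%: (71 + 143.52 = 214.52→215, 192 + 49.14 = 241.14→241, 191 + 49.92 = 240.92→241) → #d7f1f1

#50c3c2, #6fcecd, #91d9d9, #9ddedd, #d7f1f1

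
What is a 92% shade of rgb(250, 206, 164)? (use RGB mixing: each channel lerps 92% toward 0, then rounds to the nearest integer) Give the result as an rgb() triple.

rgb(20, 16, 13)

A 92% shade moves each channel 92% toward 0:
  R: 250 + 0.92×(0−250) = 250 − 230 = 20 → 20
  G: 206 + 0.92×(0−206) = 206 − 189.52 = 16.48 → 16
  B: 164 − 150.88 = 13.12 → 13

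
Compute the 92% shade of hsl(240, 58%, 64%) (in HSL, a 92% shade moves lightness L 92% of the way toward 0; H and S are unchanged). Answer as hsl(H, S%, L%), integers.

hsl(240, 58%, 5%)

L moves 92% from 64 toward 0: 64 − 58.88 = 5.12 → 5.
H and S are unchanged.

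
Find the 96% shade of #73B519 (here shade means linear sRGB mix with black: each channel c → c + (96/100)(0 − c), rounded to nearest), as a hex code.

#050701

#73B519 is rgb(115, 181, 25).
Per channel, c → c + 0.96(0 − c):
  R: 115 + 0.96×(0−115) = 115 − 110.4 = 4.6 → 5
  G: 181 + 0.96×(0−181) = 181 − 173.76 = 7.24 → 7
  B: 25 + 0.96×(0−25) = 25 − 24 = 1 → 1
rgb(5, 7, 1) = #050701.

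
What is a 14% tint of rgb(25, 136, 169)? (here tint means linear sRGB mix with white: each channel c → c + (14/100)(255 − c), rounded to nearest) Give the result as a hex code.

A 14% tint moves each channel 14% toward 255:
  R: 25 + 32.2 = 57.2 → 57
  G: 136 + 0.14×(255−136) = 136 + 16.66 = 152.66 → 153
  B: 169 + 0.14×(255−169) = 169 + 12.04 = 181.04 → 181
rgb(57, 153, 181) = #3999b5.

#3999b5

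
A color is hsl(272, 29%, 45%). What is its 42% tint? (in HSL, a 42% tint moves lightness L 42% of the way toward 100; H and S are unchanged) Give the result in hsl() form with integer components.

L moves 42% from 45 toward 100: 45 + 23.1 = 68.1 → 68.
H and S are unchanged.

hsl(272, 29%, 68%)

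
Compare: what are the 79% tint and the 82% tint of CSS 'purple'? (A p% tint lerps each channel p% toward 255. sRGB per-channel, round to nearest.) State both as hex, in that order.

#e4c9e4, #e8d1e8

CSS purple is rgb(128, 0, 128).
79% tint:
  R: 128 + 0.79×(255−128) = 128 + 100.33 = 228.33 → 228
  G: 0 + 201.45 = 201.45 → 201
  B: 128 + 0.79×(255−128) = 128 + 100.33 = 228.33 → 228
  → #e4c9e4
82% tint:
  R: 128 + 0.82×(255−128) = 128 + 104.14 = 232.14 → 232
  G: 0 + 0.82×(255−0) = 0 + 209.1 = 209.1 → 209
  B: 128 + 0.82×(255−128) = 128 + 104.14 = 232.14 → 232
  → #e8d1e8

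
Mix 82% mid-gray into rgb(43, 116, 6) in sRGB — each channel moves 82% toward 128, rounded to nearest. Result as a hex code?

Lerp each channel 82% toward 128:
  R: 43 + 0.82×(128−43) = 43 + 69.7 = 112.7 → 113
  G: 116 + 9.84 = 125.84 → 126
  B: 6 + 0.82×(128−6) = 6 + 100.04 = 106.04 → 106
rgb(113, 126, 106) = #717e6a.

#717e6a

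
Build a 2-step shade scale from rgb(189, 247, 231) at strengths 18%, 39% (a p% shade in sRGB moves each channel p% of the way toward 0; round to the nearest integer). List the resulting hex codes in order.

#9BCBBD, #73978D

18%: (189 − 34.02 = 154.98→155, 247 − 44.46 = 202.54→203, 231 − 41.58 = 189.42→189) → #9BCBBD
39%: (189 − 73.71 = 115.29→115, 247 − 96.33 = 150.67→151, 231 − 90.09 = 140.91→141) → #73978D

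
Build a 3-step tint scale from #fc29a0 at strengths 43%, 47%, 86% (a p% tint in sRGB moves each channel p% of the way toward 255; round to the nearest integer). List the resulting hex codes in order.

#fd85c9, #fd8ecd, #ffe1f2

#fc29a0 is rgb(252, 41, 160).
43%: (252 + 1.29 = 253.29→253, 41 + 92.02 = 133.02→133, 160 + 40.85 = 200.85→201) → #fd85c9
47%: (252 + 1.41 = 253.41→253, 41 + 100.58 = 141.58→142, 160 + 44.65 = 204.65→205) → #fd8ecd
86%: (252 + 2.58 = 254.58→255, 41 + 184.04 = 225.04→225, 160 + 81.7 = 241.7→242) → #ffe1f2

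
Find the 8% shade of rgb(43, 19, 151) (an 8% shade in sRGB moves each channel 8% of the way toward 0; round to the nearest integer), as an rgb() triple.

rgb(40, 17, 139)

Lerp each channel 8% toward 0:
  R: 43 + 0.08×(0−43) = 43 − 3.44 = 39.56 → 40
  G: 19 + 0.08×(0−19) = 19 − 1.52 = 17.48 → 17
  B: 151 − 12.08 = 138.92 → 139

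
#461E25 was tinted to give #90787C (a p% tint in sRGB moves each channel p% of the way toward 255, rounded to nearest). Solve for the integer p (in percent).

#461E25 is rgb(70, 30, 37); #90787C is rgb(144, 120, 124).
On the G channel (widest range): 120 ≈ 30 + (p/100)(255 − 30), so p ≈ 100×(120 − 30)/(255 − 30) = 9000/225 = 40.00.
p = 40 reproduces all three channels after rounding.

40%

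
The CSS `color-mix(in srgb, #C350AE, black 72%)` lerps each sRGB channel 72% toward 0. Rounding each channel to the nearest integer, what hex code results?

#371631

#C350AE is rgb(195, 80, 174).
Lerp each channel 72% toward 0:
  R: 195 − 140.4 = 54.6 → 55
  G: 80 − 57.6 = 22.4 → 22
  B: 174 + 0.72×(0−174) = 174 − 125.28 = 48.72 → 49
rgb(55, 22, 49) = #371631.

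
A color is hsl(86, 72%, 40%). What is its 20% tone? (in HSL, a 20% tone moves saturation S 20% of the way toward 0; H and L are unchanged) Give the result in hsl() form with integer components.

hsl(86, 58%, 40%)

S moves 20% from 72 toward 0: 72 − 14.4 = 57.6 → 58.
H and L are unchanged.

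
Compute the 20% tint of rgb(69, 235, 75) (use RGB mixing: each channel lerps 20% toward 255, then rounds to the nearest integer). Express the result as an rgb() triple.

Per channel, c → c + 0.2(255 − c):
  R: 69 + 0.2×(255−69) = 69 + 37.2 = 106.2 → 106
  G: 235 + 4 = 239 → 239
  B: 75 + 0.2×(255−75) = 75 + 36 = 111 → 111

rgb(106, 239, 111)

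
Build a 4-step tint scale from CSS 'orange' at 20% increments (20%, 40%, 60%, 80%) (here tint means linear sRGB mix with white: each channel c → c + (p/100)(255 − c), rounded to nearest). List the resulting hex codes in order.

#ffb733, #ffc966, #ffdb99, #ffedcc

CSS orange is rgb(255, 165, 0).
20%: (255→255, 165 + 18 = 183→183, 0 + 51 = 51→51) → #ffb733
40%: (255→255, 165 + 36 = 201→201, 0 + 102 = 102→102) → #ffc966
60%: (255→255, 165 + 54 = 219→219, 0 + 153 = 153→153) → #ffdb99
80%: (255→255, 165 + 72 = 237→237, 0 + 204 = 204→204) → #ffedcc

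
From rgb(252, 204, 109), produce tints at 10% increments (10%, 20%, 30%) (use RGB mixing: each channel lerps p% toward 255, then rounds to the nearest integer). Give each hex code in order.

10%: (252→252, 204 + 5.1 = 209.1→209, 109 + 14.6 = 123.6→124) → #FCD17C
20%: (252 + 0.6 = 252.6→253, 204 + 10.2 = 214.2→214, 109 + 29.2 = 138.2→138) → #FDD68A
30%: (252 + 0.9 = 252.9→253, 204 + 15.3 = 219.3→219, 109 + 43.8 = 152.8→153) → #FDDB99

#FCD17C, #FDD68A, #FDDB99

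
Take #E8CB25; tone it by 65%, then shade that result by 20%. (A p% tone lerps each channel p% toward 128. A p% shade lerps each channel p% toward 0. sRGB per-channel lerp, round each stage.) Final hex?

#E8CB25 is rgb(232, 203, 37).
Per channel, c → c + 0.65(128 − c):
  R: 232 − 67.6 = 164.4 → 164
  G: 203 + 0.65×(128−203) = 203 − 48.75 = 154.25 → 154
  B: 37 + 0.65×(128−37) = 37 + 59.15 = 96.15 → 96
After the tone: rgb(164, 154, 96) = #A49A60.
A 20% shade moves each channel 20% toward 0:
  R: 164 − 32.8 = 131.2 → 131
  G: 154 − 30.8 = 123.2 → 123
  B: 96 + 0.2×(0−96) = 96 − 19.2 = 76.8 → 77
rgb(131, 123, 77) = #837B4D.

#837B4D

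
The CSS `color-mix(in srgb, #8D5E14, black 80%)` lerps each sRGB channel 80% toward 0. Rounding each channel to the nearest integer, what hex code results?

#8D5E14 is rgb(141, 94, 20).
An 80% shade moves each channel 80% toward 0:
  R: 141 + 0.8×(0−141) = 141 − 112.8 = 28.2 → 28
  G: 94 − 75.2 = 18.8 → 19
  B: 20 + 0.8×(0−20) = 20 − 16 = 4 → 4
rgb(28, 19, 4) = #1C1304.

#1C1304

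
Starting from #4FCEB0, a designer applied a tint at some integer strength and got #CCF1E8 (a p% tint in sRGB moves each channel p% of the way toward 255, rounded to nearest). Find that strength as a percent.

#4FCEB0 is rgb(79, 206, 176); #CCF1E8 is rgb(204, 241, 232).
On the R channel (widest range): 204 ≈ 79 + (p/100)(255 − 79), so p ≈ 100×(204 − 79)/(255 − 79) = 12500/176 = 71.02.
p = 71 reproduces all three channels after rounding.

71%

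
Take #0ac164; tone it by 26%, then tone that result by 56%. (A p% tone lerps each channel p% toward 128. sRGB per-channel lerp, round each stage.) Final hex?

#0ac164 is rgb(10, 193, 100).
Lerp each channel 26% toward 128:
  R: 10 + 0.26×(128−10) = 10 + 30.68 = 40.68 → 41
  G: 193 − 16.9 = 176.1 → 176
  B: 100 + 0.26×(128−100) = 100 + 7.28 = 107.28 → 107
After the tone: rgb(41, 176, 107) = #29b06b.
Per channel, c → c + 0.56(128 − c):
  R: 41 + 0.56×(128−41) = 41 + 48.72 = 89.72 → 90
  G: 176 + 0.56×(128−176) = 176 − 26.88 = 149.12 → 149
  B: 107 + 0.56×(128−107) = 107 + 11.76 = 118.76 → 119
rgb(90, 149, 119) = #5a9577.

#5a9577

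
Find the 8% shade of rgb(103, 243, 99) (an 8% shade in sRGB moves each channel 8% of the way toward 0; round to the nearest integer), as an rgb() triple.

rgb(95, 224, 91)

An 8% shade moves each channel 8% toward 0:
  R: 103 + 0.08×(0−103) = 103 − 8.24 = 94.76 → 95
  G: 243 + 0.08×(0−243) = 243 − 19.44 = 223.56 → 224
  B: 99 + 0.08×(0−99) = 99 − 7.92 = 91.08 → 91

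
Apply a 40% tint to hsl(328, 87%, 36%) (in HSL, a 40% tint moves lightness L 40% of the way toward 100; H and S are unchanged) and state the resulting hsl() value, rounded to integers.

hsl(328, 87%, 62%)

L moves 40% from 36 toward 100: 36 + 25.6 = 61.6 → 62.
H and S are unchanged.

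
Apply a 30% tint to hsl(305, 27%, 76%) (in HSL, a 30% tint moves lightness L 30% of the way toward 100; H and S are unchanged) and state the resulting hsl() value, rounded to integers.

L moves 30% from 76 toward 100: 76 + 7.2 = 83.2 → 83.
H and S are unchanged.

hsl(305, 27%, 83%)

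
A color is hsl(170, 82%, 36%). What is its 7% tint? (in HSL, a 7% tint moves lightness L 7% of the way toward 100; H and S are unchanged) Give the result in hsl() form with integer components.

L moves 7% from 36 toward 100: 36 + 4.48 = 40.48 → 40.
H and S are unchanged.

hsl(170, 82%, 40%)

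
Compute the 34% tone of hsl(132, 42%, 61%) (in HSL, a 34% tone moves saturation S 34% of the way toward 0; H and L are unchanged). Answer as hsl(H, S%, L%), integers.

S moves 34% from 42 toward 0: 42 − 14.28 = 27.72 → 28.
H and L are unchanged.

hsl(132, 28%, 61%)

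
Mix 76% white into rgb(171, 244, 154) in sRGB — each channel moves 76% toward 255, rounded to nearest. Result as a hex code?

#EBFCE7

A 76% tint moves each channel 76% toward 255:
  R: 171 + 0.76×(255−171) = 171 + 63.84 = 234.84 → 235
  G: 244 + 0.76×(255−244) = 244 + 8.36 = 252.36 → 252
  B: 154 + 76.76 = 230.76 → 231
rgb(235, 252, 231) = #EBFCE7.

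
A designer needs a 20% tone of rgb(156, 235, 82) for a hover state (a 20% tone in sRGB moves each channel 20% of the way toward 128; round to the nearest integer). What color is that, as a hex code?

#96D65B

Per channel, c → c + 0.2(128 − c):
  R: 156 + 0.2×(128−156) = 156 − 5.6 = 150.4 → 150
  G: 235 − 21.4 = 213.6 → 214
  B: 82 + 9.2 = 91.2 → 91
rgb(150, 214, 91) = #96D65B.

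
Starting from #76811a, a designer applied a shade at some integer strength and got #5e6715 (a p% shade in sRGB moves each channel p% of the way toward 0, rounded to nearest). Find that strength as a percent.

20%

#76811a is rgb(118, 129, 26); #5e6715 is rgb(94, 103, 21).
On the G channel (widest range): 103 ≈ 129 + (p/100)(0 − 129), so p ≈ 100×(103 − 129)/(0 − 129) = -2600/-129 = 20.16.
p = 20 reproduces all three channels after rounding.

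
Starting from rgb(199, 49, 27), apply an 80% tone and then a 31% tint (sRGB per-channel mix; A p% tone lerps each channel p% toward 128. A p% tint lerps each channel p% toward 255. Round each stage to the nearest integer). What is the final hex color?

#b19c9a

Lerp each channel 80% toward 128:
  R: 199 + 0.8×(128−199) = 199 − 56.8 = 142.2 → 142
  G: 49 + 0.8×(128−49) = 49 + 63.2 = 112.2 → 112
  B: 27 + 80.8 = 107.8 → 108
After the tone: rgb(142, 112, 108) = #8e706c.
A 31% tint moves each channel 31% toward 255:
  R: 142 + 0.31×(255−142) = 142 + 35.03 = 177.03 → 177
  G: 112 + 44.33 = 156.33 → 156
  B: 108 + 45.57 = 153.57 → 154
rgb(177, 156, 154) = #b19c9a.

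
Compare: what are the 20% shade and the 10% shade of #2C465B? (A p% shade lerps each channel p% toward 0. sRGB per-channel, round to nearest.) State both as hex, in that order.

#233849, #283F52

#2C465B is rgb(44, 70, 91).
20% shade:
  R: 44 + 0.2×(0−44) = 44 − 8.8 = 35.2 → 35
  G: 70 + 0.2×(0−70) = 70 − 14 = 56 → 56
  B: 91 + 0.2×(0−91) = 91 − 18.2 = 72.8 → 73
  → #233849
10% shade:
  R: 44 + 0.1×(0−44) = 44 − 4.4 = 39.6 → 40
  G: 70 − 7 = 63 → 63
  B: 91 + 0.1×(0−91) = 91 − 9.1 = 81.9 → 82
  → #283F52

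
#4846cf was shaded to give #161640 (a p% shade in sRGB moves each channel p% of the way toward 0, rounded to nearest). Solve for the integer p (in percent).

#4846cf is rgb(72, 70, 207); #161640 is rgb(22, 22, 64).
On the B channel (widest range): 64 ≈ 207 + (p/100)(0 − 207), so p ≈ 100×(64 − 207)/(0 − 207) = -14300/-207 = 69.08.
p = 69 reproduces all three channels after rounding.

69%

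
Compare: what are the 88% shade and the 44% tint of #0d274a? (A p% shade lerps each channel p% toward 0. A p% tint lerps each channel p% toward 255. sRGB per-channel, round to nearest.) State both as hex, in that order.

#0d274a is rgb(13, 39, 74).
88% shade:
  R: 13 − 11.44 = 1.56 → 2
  G: 39 − 34.32 = 4.68 → 5
  B: 74 + 0.88×(0−74) = 74 − 65.12 = 8.88 → 9
  → #020509
44% tint:
  R: 13 + 0.44×(255−13) = 13 + 106.48 = 119.48 → 119
  G: 39 + 0.44×(255−39) = 39 + 95.04 = 134.04 → 134
  B: 74 + 79.64 = 153.64 → 154
  → #77869a

#020509, #77869a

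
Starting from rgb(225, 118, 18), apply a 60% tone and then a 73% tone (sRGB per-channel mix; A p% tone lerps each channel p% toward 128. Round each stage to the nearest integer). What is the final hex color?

#8b7f74

Lerp each channel 60% toward 128:
  R: 225 + 0.6×(128−225) = 225 − 58.2 = 166.8 → 167
  G: 118 + 6 = 124 → 124
  B: 18 + 66 = 84 → 84
After the tone: rgb(167, 124, 84) = #a77c54.
A 73% tone moves each channel 73% toward 128:
  R: 167 + 0.73×(128−167) = 167 − 28.47 = 138.53 → 139
  G: 124 + 0.73×(128−124) = 124 + 2.92 = 126.92 → 127
  B: 84 + 0.73×(128−84) = 84 + 32.12 = 116.12 → 116
rgb(139, 127, 116) = #8b7f74.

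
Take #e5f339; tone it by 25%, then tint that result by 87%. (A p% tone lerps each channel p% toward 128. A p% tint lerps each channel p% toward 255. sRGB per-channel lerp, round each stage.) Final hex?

#e5f339 is rgb(229, 243, 57).
Per channel, c → c + 0.25(128 − c):
  R: 229 + 0.25×(128−229) = 229 − 25.25 = 203.75 → 204
  G: 243 − 28.75 = 214.25 → 214
  B: 57 + 0.25×(128−57) = 57 + 17.75 = 74.75 → 75
After the tone: rgb(204, 214, 75) = #ccd64b.
An 87% tint moves each channel 87% toward 255:
  R: 204 + 0.87×(255−204) = 204 + 44.37 = 248.37 → 248
  G: 214 + 35.67 = 249.67 → 250
  B: 75 + 156.6 = 231.6 → 232
rgb(248, 250, 232) = #f8fae8.

#f8fae8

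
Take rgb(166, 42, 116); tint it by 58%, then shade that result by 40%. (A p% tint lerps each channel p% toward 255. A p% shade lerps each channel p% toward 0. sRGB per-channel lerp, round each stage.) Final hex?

#836476

A 58% tint moves each channel 58% toward 255:
  R: 166 + 0.58×(255−166) = 166 + 51.62 = 217.62 → 218
  G: 42 + 123.54 = 165.54 → 166
  B: 116 + 0.58×(255−116) = 116 + 80.62 = 196.62 → 197
After the tint: rgb(218, 166, 197) = #DAA6C5.
Per channel, c → c + 0.4(0 − c):
  R: 218 − 87.2 = 130.8 → 131
  G: 166 − 66.4 = 99.6 → 100
  B: 197 − 78.8 = 118.2 → 118
rgb(131, 100, 118) = #836476.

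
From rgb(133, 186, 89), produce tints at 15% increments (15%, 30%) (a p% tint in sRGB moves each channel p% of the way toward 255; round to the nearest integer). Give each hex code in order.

#97C472, #AACF8B

15%: (133 + 18.3 = 151.3→151, 186 + 10.35 = 196.35→196, 89 + 24.9 = 113.9→114) → #97C472
30%: (133 + 36.6 = 169.6→170, 186 + 20.7 = 206.7→207, 89 + 49.8 = 138.8→139) → #AACF8B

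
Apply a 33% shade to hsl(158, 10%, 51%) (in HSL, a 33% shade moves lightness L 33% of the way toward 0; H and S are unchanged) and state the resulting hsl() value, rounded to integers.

L moves 33% from 51 toward 0: 51 − 16.83 = 34.17 → 34.
H and S are unchanged.

hsl(158, 10%, 34%)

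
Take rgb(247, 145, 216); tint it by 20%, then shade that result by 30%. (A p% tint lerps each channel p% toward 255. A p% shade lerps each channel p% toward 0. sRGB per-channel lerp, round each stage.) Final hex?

#AE759D

A 20% tint moves each channel 20% toward 255:
  R: 247 + 0.2×(255−247) = 247 + 1.6 = 248.6 → 249
  G: 145 + 0.2×(255−145) = 145 + 22 = 167 → 167
  B: 216 + 0.2×(255−216) = 216 + 7.8 = 223.8 → 224
After the tint: rgb(249, 167, 224) = #F9A7E0.
Lerp each channel 30% toward 0:
  R: 249 + 0.3×(0−249) = 249 − 74.7 = 174.3 → 174
  G: 167 + 0.3×(0−167) = 167 − 50.1 = 116.9 → 117
  B: 224 + 0.3×(0−224) = 224 − 67.2 = 156.8 → 157
rgb(174, 117, 157) = #AE759D.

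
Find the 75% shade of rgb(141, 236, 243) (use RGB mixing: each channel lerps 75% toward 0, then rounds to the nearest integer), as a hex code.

#233B3D

Lerp each channel 75% toward 0:
  R: 141 + 0.75×(0−141) = 141 − 105.75 = 35.25 → 35
  G: 236 + 0.75×(0−236) = 236 − 177 = 59 → 59
  B: 243 + 0.75×(0−243) = 243 − 182.25 = 60.75 → 61
rgb(35, 59, 61) = #233B3D.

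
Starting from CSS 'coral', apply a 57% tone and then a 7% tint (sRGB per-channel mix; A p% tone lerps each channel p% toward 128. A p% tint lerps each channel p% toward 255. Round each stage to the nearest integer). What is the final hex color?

CSS coral is rgb(255, 127, 80).
A 57% tone moves each channel 57% toward 128:
  R: 255 + 0.57×(128−255) = 255 − 72.39 = 182.61 → 183
  G: 127 + 0.57×(128−127) = 127 + 0.57 = 127.57 → 128
  B: 80 + 27.36 = 107.36 → 107
After the tone: rgb(183, 128, 107) = #B7806B.
A 7% tint moves each channel 7% toward 255:
  R: 183 + 5.04 = 188.04 → 188
  G: 128 + 0.07×(255−128) = 128 + 8.89 = 136.89 → 137
  B: 107 + 10.36 = 117.36 → 117
rgb(188, 137, 117) = #BC8975.

#BC8975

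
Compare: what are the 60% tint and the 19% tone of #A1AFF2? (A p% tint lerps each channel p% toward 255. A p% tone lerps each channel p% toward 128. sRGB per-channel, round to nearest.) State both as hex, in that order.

#D9DFFA, #9BA6DC

#A1AFF2 is rgb(161, 175, 242).
60% tint:
  R: 161 + 0.6×(255−161) = 161 + 56.4 = 217.4 → 217
  G: 175 + 48 = 223 → 223
  B: 242 + 0.6×(255−242) = 242 + 7.8 = 249.8 → 250
  → #D9DFFA
19% tone:
  R: 161 + 0.19×(128−161) = 161 − 6.27 = 154.73 → 155
  G: 175 − 8.93 = 166.07 → 166
  B: 242 − 21.66 = 220.34 → 220
  → #9BA6DC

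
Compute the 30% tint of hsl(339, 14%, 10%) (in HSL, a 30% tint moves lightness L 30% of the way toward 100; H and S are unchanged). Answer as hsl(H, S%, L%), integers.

hsl(339, 14%, 37%)

L moves 30% from 10 toward 100: 10 + 27 = 37 → 37.
H and S are unchanged.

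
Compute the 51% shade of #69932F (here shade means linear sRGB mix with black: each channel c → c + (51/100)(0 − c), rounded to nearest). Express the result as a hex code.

#334817

#69932F is rgb(105, 147, 47).
Per channel, c → c + 0.51(0 − c):
  R: 105 − 53.55 = 51.45 → 51
  G: 147 − 74.97 = 72.03 → 72
  B: 47 + 0.51×(0−47) = 47 − 23.97 = 23.03 → 23
rgb(51, 72, 23) = #334817.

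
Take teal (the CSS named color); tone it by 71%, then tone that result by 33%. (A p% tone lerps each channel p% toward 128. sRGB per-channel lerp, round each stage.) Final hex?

#678080

CSS teal is rgb(0, 128, 128).
Per channel, c → c + 0.71(128 − c):
  R: 0 + 0.71×(128−0) = 0 + 90.88 = 90.88 → 91
  G: 128 + 0.71×(128−128) = 128 + 0 = 128 → 128
  B: 128 + 0 = 128 → 128
After the tone: rgb(91, 128, 128) = #5B8080.
A 33% tone moves each channel 33% toward 128:
  R: 91 + 12.21 = 103.21 → 103
  G: 128 + 0.33×(128−128) = 128 + 0 = 128 → 128
  B: 128 + 0.33×(128−128) = 128 + 0 = 128 → 128
rgb(103, 128, 128) = #678080.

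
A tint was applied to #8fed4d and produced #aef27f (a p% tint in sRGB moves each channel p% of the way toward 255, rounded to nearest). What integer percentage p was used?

28%

#8fed4d is rgb(143, 237, 77); #aef27f is rgb(174, 242, 127).
On the B channel (widest range): 127 ≈ 77 + (p/100)(255 − 77), so p ≈ 100×(127 − 77)/(255 − 77) = 5000/178 = 28.09.
p = 28 reproduces all three channels after rounding.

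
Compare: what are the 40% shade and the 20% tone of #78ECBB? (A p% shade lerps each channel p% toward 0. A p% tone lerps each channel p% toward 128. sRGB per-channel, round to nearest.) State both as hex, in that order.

#78ECBB is rgb(120, 236, 187).
40% shade:
  R: 120 + 0.4×(0−120) = 120 − 48 = 72 → 72
  G: 236 − 94.4 = 141.6 → 142
  B: 187 − 74.8 = 112.2 → 112
  → #488E70
20% tone:
  R: 120 + 0.2×(128−120) = 120 + 1.6 = 121.6 → 122
  G: 236 + 0.2×(128−236) = 236 − 21.6 = 214.4 → 214
  B: 187 − 11.8 = 175.2 → 175
  → #7AD6AF

#488E70, #7AD6AF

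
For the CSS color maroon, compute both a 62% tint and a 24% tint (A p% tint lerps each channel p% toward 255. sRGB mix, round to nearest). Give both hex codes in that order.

#CF9E9E, #9E3D3D

CSS maroon is rgb(128, 0, 0).
62% tint:
  R: 128 + 78.74 = 206.74 → 207
  G: 0 + 158.1 = 158.1 → 158
  B: 0 + 0.62×(255−0) = 0 + 158.1 = 158.1 → 158
  → #CF9E9E
24% tint:
  R: 128 + 0.24×(255−128) = 128 + 30.48 = 158.48 → 158
  G: 0 + 0.24×(255−0) = 0 + 61.2 = 61.2 → 61
  B: 0 + 0.24×(255−0) = 0 + 61.2 = 61.2 → 61
  → #9E3D3D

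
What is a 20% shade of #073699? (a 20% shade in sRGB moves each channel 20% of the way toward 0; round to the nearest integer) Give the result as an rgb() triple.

#073699 is rgb(7, 54, 153).
Per channel, c → c + 0.2(0 − c):
  R: 7 + 0.2×(0−7) = 7 − 1.4 = 5.6 → 6
  G: 54 + 0.2×(0−54) = 54 − 10.8 = 43.2 → 43
  B: 153 − 30.6 = 122.4 → 122

rgb(6, 43, 122)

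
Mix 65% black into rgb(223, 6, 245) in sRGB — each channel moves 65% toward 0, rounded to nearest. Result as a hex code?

Lerp each channel 65% toward 0:
  R: 223 − 144.95 = 78.05 → 78
  G: 6 + 0.65×(0−6) = 6 − 3.9 = 2.1 → 2
  B: 245 − 159.25 = 85.75 → 86
rgb(78, 2, 86) = #4E0256.

#4E0256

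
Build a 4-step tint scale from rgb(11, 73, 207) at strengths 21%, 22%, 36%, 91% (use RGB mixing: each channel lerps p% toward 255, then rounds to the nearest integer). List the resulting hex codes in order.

#3e6fd9, #4171da, #638be0, #e9effb

21%: (11 + 51.24 = 62.24→62, 73 + 38.22 = 111.22→111, 207 + 10.08 = 217.08→217) → #3e6fd9
22%: (11 + 53.68 = 64.68→65, 73 + 40.04 = 113.04→113, 207 + 10.56 = 217.56→218) → #4171da
36%: (11 + 87.84 = 98.84→99, 73 + 65.52 = 138.52→139, 207 + 17.28 = 224.28→224) → #638be0
91%: (11 + 222.04 = 233.04→233, 73 + 165.62 = 238.62→239, 207 + 43.68 = 250.68→251) → #e9effb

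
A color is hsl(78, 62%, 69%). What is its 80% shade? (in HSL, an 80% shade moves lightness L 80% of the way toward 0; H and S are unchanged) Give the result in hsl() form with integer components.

L moves 80% from 69 toward 0: 69 − 55.2 = 13.8 → 14.
H and S are unchanged.

hsl(78, 62%, 14%)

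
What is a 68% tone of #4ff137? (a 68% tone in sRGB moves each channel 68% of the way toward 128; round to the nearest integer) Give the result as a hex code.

#4ff137 is rgb(79, 241, 55).
A 68% tone moves each channel 68% toward 128:
  R: 79 + 0.68×(128−79) = 79 + 33.32 = 112.32 → 112
  G: 241 − 76.84 = 164.16 → 164
  B: 55 + 0.68×(128−55) = 55 + 49.64 = 104.64 → 105
rgb(112, 164, 105) = #70a469.

#70a469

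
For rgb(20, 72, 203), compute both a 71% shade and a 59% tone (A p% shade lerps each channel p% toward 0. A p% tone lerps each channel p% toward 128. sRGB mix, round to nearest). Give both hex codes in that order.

71% shade:
  R: 20 − 14.2 = 5.8 → 6
  G: 72 + 0.71×(0−72) = 72 − 51.12 = 20.88 → 21
  B: 203 − 144.13 = 58.87 → 59
  → #06153b
59% tone:
  R: 20 + 63.72 = 83.72 → 84
  G: 72 + 33.04 = 105.04 → 105
  B: 203 + 0.59×(128−203) = 203 − 44.25 = 158.75 → 159
  → #54699f

#06153b, #54699f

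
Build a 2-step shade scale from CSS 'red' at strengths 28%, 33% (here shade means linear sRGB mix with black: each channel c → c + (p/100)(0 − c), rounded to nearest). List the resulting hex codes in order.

CSS red is rgb(255, 0, 0).
28%: (255 − 71.4 = 183.6→184, 0→0, 0→0) → #b80000
33%: (255 − 84.15 = 170.85→171, 0→0, 0→0) → #ab0000

#b80000, #ab0000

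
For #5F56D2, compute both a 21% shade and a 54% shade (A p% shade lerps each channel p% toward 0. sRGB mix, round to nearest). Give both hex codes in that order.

#4B44A6, #2C2861

#5F56D2 is rgb(95, 86, 210).
21% shade:
  R: 95 + 0.21×(0−95) = 95 − 19.95 = 75.05 → 75
  G: 86 − 18.06 = 67.94 → 68
  B: 210 + 0.21×(0−210) = 210 − 44.1 = 165.9 → 166
  → #4B44A6
54% shade:
  R: 95 − 51.3 = 43.7 → 44
  G: 86 + 0.54×(0−86) = 86 − 46.44 = 39.56 → 40
  B: 210 − 113.4 = 96.6 → 97
  → #2C2861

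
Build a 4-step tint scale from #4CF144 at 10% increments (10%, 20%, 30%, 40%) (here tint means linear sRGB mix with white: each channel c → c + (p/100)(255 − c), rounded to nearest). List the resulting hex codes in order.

#4CF144 is rgb(76, 241, 68).
10%: (76 + 17.9 = 93.9→94, 241 + 1.4 = 242.4→242, 68 + 18.7 = 86.7→87) → #5EF257
20%: (76 + 35.8 = 111.8→112, 241 + 2.8 = 243.8→244, 68 + 37.4 = 105.4→105) → #70F469
30%: (76 + 53.7 = 129.7→130, 241 + 4.2 = 245.2→245, 68 + 56.1 = 124.1→124) → #82F57C
40%: (76 + 71.6 = 147.6→148, 241 + 5.6 = 246.6→247, 68 + 74.8 = 142.8→143) → #94F78F

#5EF257, #70F469, #82F57C, #94F78F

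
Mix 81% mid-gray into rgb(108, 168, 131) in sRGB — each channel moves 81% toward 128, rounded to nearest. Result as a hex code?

Per channel, c → c + 0.81(128 − c):
  R: 108 + 0.81×(128−108) = 108 + 16.2 = 124.2 → 124
  G: 168 + 0.81×(128−168) = 168 − 32.4 = 135.6 → 136
  B: 131 + 0.81×(128−131) = 131 − 2.43 = 128.57 → 129
rgb(124, 136, 129) = #7c8881.

#7c8881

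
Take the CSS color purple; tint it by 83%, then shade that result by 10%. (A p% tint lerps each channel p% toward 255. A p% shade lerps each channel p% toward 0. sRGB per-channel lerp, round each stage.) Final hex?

CSS purple is rgb(128, 0, 128).
An 83% tint moves each channel 83% toward 255:
  R: 128 + 105.41 = 233.41 → 233
  G: 0 + 0.83×(255−0) = 0 + 211.65 = 211.65 → 212
  B: 128 + 0.83×(255−128) = 128 + 105.41 = 233.41 → 233
After the tint: rgb(233, 212, 233) = #E9D4E9.
Lerp each channel 10% toward 0:
  R: 233 − 23.3 = 209.7 → 210
  G: 212 − 21.2 = 190.8 → 191
  B: 233 − 23.3 = 209.7 → 210
rgb(210, 191, 210) = #D2BFD2.

#D2BFD2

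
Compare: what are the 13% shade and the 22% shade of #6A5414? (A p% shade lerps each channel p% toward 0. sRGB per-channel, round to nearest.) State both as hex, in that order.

#6A5414 is rgb(106, 84, 20).
13% shade:
  R: 106 + 0.13×(0−106) = 106 − 13.78 = 92.22 → 92
  G: 84 − 10.92 = 73.08 → 73
  B: 20 + 0.13×(0−20) = 20 − 2.6 = 17.4 → 17
  → #5C4911
22% shade:
  R: 106 − 23.32 = 82.68 → 83
  G: 84 − 18.48 = 65.52 → 66
  B: 20 − 4.4 = 15.6 → 16
  → #534210

#5C4911, #534210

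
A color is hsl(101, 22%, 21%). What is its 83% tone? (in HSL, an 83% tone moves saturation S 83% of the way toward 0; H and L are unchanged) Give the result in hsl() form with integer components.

S moves 83% from 22 toward 0: 22 − 18.26 = 3.74 → 4.
H and L are unchanged.

hsl(101, 4%, 21%)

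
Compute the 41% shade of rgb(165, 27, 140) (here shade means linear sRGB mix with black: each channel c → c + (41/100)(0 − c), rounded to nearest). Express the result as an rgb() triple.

A 41% shade moves each channel 41% toward 0:
  R: 165 − 67.65 = 97.35 → 97
  G: 27 + 0.41×(0−27) = 27 − 11.07 = 15.93 → 16
  B: 140 + 0.41×(0−140) = 140 − 57.4 = 82.6 → 83

rgb(97, 16, 83)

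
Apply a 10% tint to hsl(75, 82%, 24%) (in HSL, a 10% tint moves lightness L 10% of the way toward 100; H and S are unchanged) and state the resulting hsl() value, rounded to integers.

hsl(75, 82%, 32%)

L moves 10% from 24 toward 100: 24 + 7.6 = 31.6 → 32.
H and S are unchanged.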